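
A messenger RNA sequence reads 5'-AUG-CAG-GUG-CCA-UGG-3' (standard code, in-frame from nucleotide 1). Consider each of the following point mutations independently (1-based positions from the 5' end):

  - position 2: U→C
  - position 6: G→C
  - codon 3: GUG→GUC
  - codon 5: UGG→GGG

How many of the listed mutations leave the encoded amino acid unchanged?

1

Codon 1: AUG (Met) → ACG (Thr) — missense.
Codon 2: CAG (Gln) → CAC (His) — missense.
Codon 3: GUG (Val) → GUC (Val) — synonymous.
Codon 5: UGG (Trp) → GGG (Gly) — missense.
Synonymous: 1 of 4.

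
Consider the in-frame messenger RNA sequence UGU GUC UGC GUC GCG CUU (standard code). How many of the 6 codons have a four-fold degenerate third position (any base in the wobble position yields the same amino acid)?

4

Codon 1 UGU (Cys): third position 2-fold.
Codon 2 GUC (Val): third position 4-fold.
Codon 3 UGC (Cys): third position 2-fold.
Codon 4 GUC (Val): third position 4-fold.
Codon 5 GCG (Ala): third position 4-fold.
Codon 6 CUU (Leu): third position 4-fold.
Four-fold degenerate third positions: 4.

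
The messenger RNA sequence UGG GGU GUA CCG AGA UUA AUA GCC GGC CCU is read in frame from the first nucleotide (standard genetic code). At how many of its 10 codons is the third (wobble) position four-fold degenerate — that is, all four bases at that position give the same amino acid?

Codon 1 UGG (Trp): third position 1-fold.
Codon 2 GGU (Gly): third position 4-fold.
Codon 3 GUA (Val): third position 4-fold.
Codon 4 CCG (Pro): third position 4-fold.
Codon 5 AGA (Arg): third position 2-fold.
Codon 6 UUA (Leu): third position 2-fold.
Codon 7 AUA (Ile): third position 3-fold.
Codon 8 GCC (Ala): third position 4-fold.
Codon 9 GGC (Gly): third position 4-fold.
Codon 10 CCU (Pro): third position 4-fold.
Four-fold degenerate third positions: 6.

6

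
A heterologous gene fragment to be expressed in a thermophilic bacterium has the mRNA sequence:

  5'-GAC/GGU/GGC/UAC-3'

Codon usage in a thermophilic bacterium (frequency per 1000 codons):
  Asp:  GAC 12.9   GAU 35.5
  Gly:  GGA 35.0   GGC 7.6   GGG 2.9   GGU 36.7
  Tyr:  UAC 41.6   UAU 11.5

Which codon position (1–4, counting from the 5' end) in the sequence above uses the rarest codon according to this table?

3

Codon 1 GAC (Asp): 12.9 per 1000.
Codon 2 GGU (Gly): 36.7 per 1000.
Codon 3 GGC (Gly): 7.6 per 1000.
Codon 4 UAC (Tyr): 41.6 per 1000.
Lowest frequency is 7.6 at codon 3.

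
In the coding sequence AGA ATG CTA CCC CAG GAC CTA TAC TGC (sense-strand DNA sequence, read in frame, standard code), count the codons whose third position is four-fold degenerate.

3

Codon 1 AGA (Arg): third position 2-fold.
Codon 2 ATG (Met): third position 1-fold.
Codon 3 CTA (Leu): third position 4-fold.
Codon 4 CCC (Pro): third position 4-fold.
Codon 5 CAG (Gln): third position 2-fold.
Codon 6 GAC (Asp): third position 2-fold.
Codon 7 CTA (Leu): third position 4-fold.
Codon 8 TAC (Tyr): third position 2-fold.
Codon 9 TGC (Cys): third position 2-fold.
Four-fold degenerate third positions: 3.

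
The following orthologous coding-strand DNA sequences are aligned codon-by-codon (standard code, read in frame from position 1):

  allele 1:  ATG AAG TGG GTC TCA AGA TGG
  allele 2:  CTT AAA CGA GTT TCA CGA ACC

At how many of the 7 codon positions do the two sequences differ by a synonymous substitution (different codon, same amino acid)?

3

Codon 1: ATG Met / CTT Leu — nonsynonymous.
Codon 2: AAG Lys / AAA Lys — synonymous.
Codon 3: TGG Trp / CGA Arg — nonsynonymous.
Codon 4: GTC Val / GTT Val — synonymous.
Codon 5: TCA Ser / TCA Ser — identical.
Codon 6: AGA Arg / CGA Arg — synonymous.
Codon 7: TGG Trp / ACC Thr — nonsynonymous.
Synonymous differences: 3.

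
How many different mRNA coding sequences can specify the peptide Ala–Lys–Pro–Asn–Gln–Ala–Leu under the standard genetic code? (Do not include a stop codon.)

Ala: 4 codons.
Lys: 2 codons.
Pro: 4 codons.
Asn: 2 codons.
Gln: 2 codons.
Ala: 4 codons.
Leu: 6 codons.
4 × 2 × 4 × 2 × 2 × 4 × 6 = 3072.

3072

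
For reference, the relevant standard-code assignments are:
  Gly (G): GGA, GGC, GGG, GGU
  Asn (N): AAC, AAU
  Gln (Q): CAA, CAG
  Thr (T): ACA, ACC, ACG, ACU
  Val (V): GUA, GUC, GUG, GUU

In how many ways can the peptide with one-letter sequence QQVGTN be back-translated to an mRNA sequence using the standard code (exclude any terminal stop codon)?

Gln: 2 codons.
Gln: 2 codons.
Val: 4 codons.
Gly: 4 codons.
Thr: 4 codons.
Asn: 2 codons.
2 × 2 × 4 × 4 × 4 × 2 = 512.

512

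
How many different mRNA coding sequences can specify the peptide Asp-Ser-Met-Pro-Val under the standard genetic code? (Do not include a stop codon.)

Asp: 2 codons.
Ser: 6 codons.
Met: 1 codon.
Pro: 4 codons.
Val: 4 codons.
2 × 6 × 1 × 4 × 4 = 192.

192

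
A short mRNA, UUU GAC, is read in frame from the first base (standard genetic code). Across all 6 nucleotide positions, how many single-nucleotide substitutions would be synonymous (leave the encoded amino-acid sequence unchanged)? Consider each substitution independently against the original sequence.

2

Codon 1 (UUU, Phe): 1 synonymous substitution.
Codon 2 (GAC, Asp): 1 synonymous substitution.
Total: 1 + 1 = 2.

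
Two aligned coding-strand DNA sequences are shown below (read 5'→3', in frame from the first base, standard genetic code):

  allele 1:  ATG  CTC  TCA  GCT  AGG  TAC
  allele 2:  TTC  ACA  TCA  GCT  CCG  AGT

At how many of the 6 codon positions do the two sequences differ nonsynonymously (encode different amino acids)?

4

Codon 1: ATG Met / TTC Phe — nonsynonymous.
Codon 2: CTC Leu / ACA Thr — nonsynonymous.
Codon 3: TCA Ser / TCA Ser — identical.
Codon 4: GCT Ala / GCT Ala — identical.
Codon 5: AGG Arg / CCG Pro — nonsynonymous.
Codon 6: TAC Tyr / AGT Ser — nonsynonymous.
Nonsynonymous differences: 4.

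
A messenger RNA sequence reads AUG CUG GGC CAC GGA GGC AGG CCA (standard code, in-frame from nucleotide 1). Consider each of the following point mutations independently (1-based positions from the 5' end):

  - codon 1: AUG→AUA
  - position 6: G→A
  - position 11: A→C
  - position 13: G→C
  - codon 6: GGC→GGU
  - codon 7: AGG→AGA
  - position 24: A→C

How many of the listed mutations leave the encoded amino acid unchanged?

4

Codon 1: AUG (Met) → AUA (Ile) — missense.
Codon 2: CUG (Leu) → CUA (Leu) — synonymous.
Codon 4: CAC (His) → CCC (Pro) — missense.
Codon 5: GGA (Gly) → CGA (Arg) — missense.
Codon 6: GGC (Gly) → GGU (Gly) — synonymous.
Codon 7: AGG (Arg) → AGA (Arg) — synonymous.
Codon 8: CCA (Pro) → CCC (Pro) — synonymous.
Synonymous: 4 of 7.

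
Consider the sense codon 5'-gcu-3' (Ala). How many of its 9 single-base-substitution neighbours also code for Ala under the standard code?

Position 1: none → 0 synonymous.
Position 2: none → 0 synonymous.
Position 3: GCC, GCA, GCG → 3 synonymous.
Total: 0 + 0 + 3 = 3.

3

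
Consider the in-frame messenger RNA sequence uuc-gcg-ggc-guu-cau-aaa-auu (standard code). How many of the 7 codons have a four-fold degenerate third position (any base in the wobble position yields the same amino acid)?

Codon 1 UUC (Phe): third position 2-fold.
Codon 2 GCG (Ala): third position 4-fold.
Codon 3 GGC (Gly): third position 4-fold.
Codon 4 GUU (Val): third position 4-fold.
Codon 5 CAU (His): third position 2-fold.
Codon 6 AAA (Lys): third position 2-fold.
Codon 7 AUU (Ile): third position 3-fold.
Four-fold degenerate third positions: 3.

3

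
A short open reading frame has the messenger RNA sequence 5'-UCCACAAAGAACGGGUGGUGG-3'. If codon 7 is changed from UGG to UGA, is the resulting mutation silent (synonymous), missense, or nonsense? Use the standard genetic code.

nonsense

Position 21 falls in codon 7: UGG → Trp.
After the substitution the codon is UGA → Stop.
The new codon is a stop codon, so this is a nonsense mutation.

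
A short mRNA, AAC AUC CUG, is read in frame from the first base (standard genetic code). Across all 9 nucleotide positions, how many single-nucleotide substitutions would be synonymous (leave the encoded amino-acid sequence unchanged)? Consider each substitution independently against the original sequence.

Codon 1 (AAC, Asn): 1 synonymous substitution.
Codon 2 (AUC, Ile): 2 synonymous substitutions.
Codon 3 (CUG, Leu): 4 synonymous substitutions.
Total: 1 + 2 + 4 = 7.

7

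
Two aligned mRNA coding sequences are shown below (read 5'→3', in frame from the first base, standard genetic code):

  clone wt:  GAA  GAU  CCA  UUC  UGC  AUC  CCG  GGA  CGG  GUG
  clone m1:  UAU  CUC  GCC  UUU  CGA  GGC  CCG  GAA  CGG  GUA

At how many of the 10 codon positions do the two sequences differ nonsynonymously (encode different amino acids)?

6

Codon 1: GAA Glu / UAU Tyr — nonsynonymous.
Codon 2: GAU Asp / CUC Leu — nonsynonymous.
Codon 3: CCA Pro / GCC Ala — nonsynonymous.
Codon 4: UUC Phe / UUU Phe — synonymous.
Codon 5: UGC Cys / CGA Arg — nonsynonymous.
Codon 6: AUC Ile / GGC Gly — nonsynonymous.
Codon 7: CCG Pro / CCG Pro — identical.
Codon 8: GGA Gly / GAA Glu — nonsynonymous.
Codon 9: CGG Arg / CGG Arg — identical.
Codon 10: GUG Val / GUA Val — synonymous.
Nonsynonymous differences: 6.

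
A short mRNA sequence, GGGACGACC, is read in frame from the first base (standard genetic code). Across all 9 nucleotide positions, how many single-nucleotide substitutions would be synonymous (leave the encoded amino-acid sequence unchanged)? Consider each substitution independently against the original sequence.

9

Codon 1 (GGG, Gly): 3 synonymous substitutions.
Codon 2 (ACG, Thr): 3 synonymous substitutions.
Codon 3 (ACC, Thr): 3 synonymous substitutions.
Total: 3 + 3 + 3 = 9.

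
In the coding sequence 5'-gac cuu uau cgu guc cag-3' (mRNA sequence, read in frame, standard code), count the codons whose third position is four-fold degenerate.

Codon 1 GAC (Asp): third position 2-fold.
Codon 2 CUU (Leu): third position 4-fold.
Codon 3 UAU (Tyr): third position 2-fold.
Codon 4 CGU (Arg): third position 4-fold.
Codon 5 GUC (Val): third position 4-fold.
Codon 6 CAG (Gln): third position 2-fold.
Four-fold degenerate third positions: 3.

3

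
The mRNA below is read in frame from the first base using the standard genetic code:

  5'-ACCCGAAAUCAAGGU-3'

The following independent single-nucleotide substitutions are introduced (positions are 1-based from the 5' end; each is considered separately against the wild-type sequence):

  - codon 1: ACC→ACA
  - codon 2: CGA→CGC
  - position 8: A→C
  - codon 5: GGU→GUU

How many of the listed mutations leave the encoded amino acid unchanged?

2

Codon 1: ACC (Thr) → ACA (Thr) — synonymous.
Codon 2: CGA (Arg) → CGC (Arg) — synonymous.
Codon 3: AAU (Asn) → ACU (Thr) — missense.
Codon 5: GGU (Gly) → GUU (Val) — missense.
Synonymous: 2 of 4.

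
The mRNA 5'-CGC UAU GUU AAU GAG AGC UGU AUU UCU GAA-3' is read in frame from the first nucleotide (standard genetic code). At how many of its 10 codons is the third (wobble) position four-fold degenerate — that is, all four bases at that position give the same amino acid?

3

Codon 1 CGC (Arg): third position 4-fold.
Codon 2 UAU (Tyr): third position 2-fold.
Codon 3 GUU (Val): third position 4-fold.
Codon 4 AAU (Asn): third position 2-fold.
Codon 5 GAG (Glu): third position 2-fold.
Codon 6 AGC (Ser): third position 2-fold.
Codon 7 UGU (Cys): third position 2-fold.
Codon 8 AUU (Ile): third position 3-fold.
Codon 9 UCU (Ser): third position 4-fold.
Codon 10 GAA (Glu): third position 2-fold.
Four-fold degenerate third positions: 3.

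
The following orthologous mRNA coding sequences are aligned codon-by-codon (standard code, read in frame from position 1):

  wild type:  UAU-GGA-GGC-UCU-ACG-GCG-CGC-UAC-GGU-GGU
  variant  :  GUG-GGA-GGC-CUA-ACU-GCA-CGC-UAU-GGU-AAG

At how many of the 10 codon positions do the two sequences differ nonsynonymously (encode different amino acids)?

3

Codon 1: UAU Tyr / GUG Val — nonsynonymous.
Codon 2: GGA Gly / GGA Gly — identical.
Codon 3: GGC Gly / GGC Gly — identical.
Codon 4: UCU Ser / CUA Leu — nonsynonymous.
Codon 5: ACG Thr / ACU Thr — synonymous.
Codon 6: GCG Ala / GCA Ala — synonymous.
Codon 7: CGC Arg / CGC Arg — identical.
Codon 8: UAC Tyr / UAU Tyr — synonymous.
Codon 9: GGU Gly / GGU Gly — identical.
Codon 10: GGU Gly / AAG Lys — nonsynonymous.
Nonsynonymous differences: 3.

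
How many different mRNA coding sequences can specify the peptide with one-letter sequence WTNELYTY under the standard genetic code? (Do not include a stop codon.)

1536

Trp: 1 codon.
Thr: 4 codons.
Asn: 2 codons.
Glu: 2 codons.
Leu: 6 codons.
Tyr: 2 codons.
Thr: 4 codons.
Tyr: 2 codons.
1 × 4 × 2 × 2 × 6 × 2 × 4 × 2 = 1536.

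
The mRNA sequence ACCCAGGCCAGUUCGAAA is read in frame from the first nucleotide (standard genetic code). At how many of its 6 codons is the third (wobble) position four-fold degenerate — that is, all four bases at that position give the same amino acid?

3

Codon 1 ACC (Thr): third position 4-fold.
Codon 2 CAG (Gln): third position 2-fold.
Codon 3 GCC (Ala): third position 4-fold.
Codon 4 AGU (Ser): third position 2-fold.
Codon 5 UCG (Ser): third position 4-fold.
Codon 6 AAA (Lys): third position 2-fold.
Four-fold degenerate third positions: 3.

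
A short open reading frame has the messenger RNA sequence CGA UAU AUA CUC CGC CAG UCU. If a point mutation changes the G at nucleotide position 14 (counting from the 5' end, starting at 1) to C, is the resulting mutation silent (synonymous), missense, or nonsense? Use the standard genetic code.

missense

Position 14 falls in codon 5: CGC → Arg.
After the substitution the codon is CCC → Pro.
Arg ≠ Pro, so this is a missense mutation.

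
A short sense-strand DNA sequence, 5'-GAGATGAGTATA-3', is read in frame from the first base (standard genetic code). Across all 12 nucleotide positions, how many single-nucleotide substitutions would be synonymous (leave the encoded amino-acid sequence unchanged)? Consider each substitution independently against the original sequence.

4

Codon 1 (GAG, Glu): 1 synonymous substitution.
Codon 2 (ATG, Met): 0 synonymous substitutions.
Codon 3 (AGT, Ser): 1 synonymous substitution.
Codon 4 (ATA, Ile): 2 synonymous substitutions.
Total: 1 + 0 + 1 + 2 = 4.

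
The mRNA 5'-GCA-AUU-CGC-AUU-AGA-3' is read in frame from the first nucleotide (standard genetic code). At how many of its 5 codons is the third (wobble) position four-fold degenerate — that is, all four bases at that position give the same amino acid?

2

Codon 1 GCA (Ala): third position 4-fold.
Codon 2 AUU (Ile): third position 3-fold.
Codon 3 CGC (Arg): third position 4-fold.
Codon 4 AUU (Ile): third position 3-fold.
Codon 5 AGA (Arg): third position 2-fold.
Four-fold degenerate third positions: 2.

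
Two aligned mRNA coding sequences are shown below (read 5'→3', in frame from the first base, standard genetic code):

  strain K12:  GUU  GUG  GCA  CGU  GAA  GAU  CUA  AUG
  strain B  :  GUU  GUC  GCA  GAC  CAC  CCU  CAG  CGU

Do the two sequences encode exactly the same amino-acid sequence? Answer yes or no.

Codon 1: GUU Val / GUU Val — identical.
Codon 2: GUG Val / GUC Val — synonymous.
Codon 3: GCA Ala / GCA Ala — identical.
Codon 4: CGU Arg / GAC Asp — nonsynonymous.
Codon 5: GAA Glu / CAC His — nonsynonymous.
Codon 6: GAU Asp / CCU Pro — nonsynonymous.
Codon 7: CUA Leu / CAG Gln — nonsynonymous.
Codon 8: AUG Met / CGU Arg — nonsynonymous.
Nonsynonymous differences: 5 → different protein.

no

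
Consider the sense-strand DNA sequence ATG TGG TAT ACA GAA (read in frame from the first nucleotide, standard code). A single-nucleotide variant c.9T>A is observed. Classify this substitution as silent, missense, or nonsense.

Position 9 falls in codon 3: TAT → Tyr.
After the substitution the codon is TAA → Stop.
The new codon is a stop codon, so this is a nonsense mutation.

nonsense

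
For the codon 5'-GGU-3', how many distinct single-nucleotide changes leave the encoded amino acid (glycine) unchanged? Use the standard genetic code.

3

Position 1: none → 0 synonymous.
Position 2: none → 0 synonymous.
Position 3: GGC, GGA, GGG → 3 synonymous.
Total: 0 + 0 + 3 = 3.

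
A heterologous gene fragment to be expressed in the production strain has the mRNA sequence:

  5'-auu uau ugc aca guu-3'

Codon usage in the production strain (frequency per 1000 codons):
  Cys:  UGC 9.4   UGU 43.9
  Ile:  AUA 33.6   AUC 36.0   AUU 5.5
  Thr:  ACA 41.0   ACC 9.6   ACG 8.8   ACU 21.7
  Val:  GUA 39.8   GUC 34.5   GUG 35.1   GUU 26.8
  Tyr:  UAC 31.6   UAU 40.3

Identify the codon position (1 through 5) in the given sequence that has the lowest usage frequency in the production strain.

Codon 1 AUU (Ile): 5.5 per 1000.
Codon 2 UAU (Tyr): 40.3 per 1000.
Codon 3 UGC (Cys): 9.4 per 1000.
Codon 4 ACA (Thr): 41.0 per 1000.
Codon 5 GUU (Val): 26.8 per 1000.
Lowest frequency is 5.5 at codon 1.

1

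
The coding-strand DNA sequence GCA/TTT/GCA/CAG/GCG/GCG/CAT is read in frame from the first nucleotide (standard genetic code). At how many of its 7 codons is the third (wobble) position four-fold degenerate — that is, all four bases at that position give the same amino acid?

Codon 1 GCA (Ala): third position 4-fold.
Codon 2 TTT (Phe): third position 2-fold.
Codon 3 GCA (Ala): third position 4-fold.
Codon 4 CAG (Gln): third position 2-fold.
Codon 5 GCG (Ala): third position 4-fold.
Codon 6 GCG (Ala): third position 4-fold.
Codon 7 CAT (His): third position 2-fold.
Four-fold degenerate third positions: 4.

4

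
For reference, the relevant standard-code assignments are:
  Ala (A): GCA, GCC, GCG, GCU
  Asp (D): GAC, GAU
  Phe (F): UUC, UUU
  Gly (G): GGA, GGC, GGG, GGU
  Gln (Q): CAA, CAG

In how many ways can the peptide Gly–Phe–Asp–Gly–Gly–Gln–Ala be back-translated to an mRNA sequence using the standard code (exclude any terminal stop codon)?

Gly: 4 codons.
Phe: 2 codons.
Asp: 2 codons.
Gly: 4 codons.
Gly: 4 codons.
Gln: 2 codons.
Ala: 4 codons.
4 × 2 × 2 × 4 × 4 × 2 × 4 = 2048.

2048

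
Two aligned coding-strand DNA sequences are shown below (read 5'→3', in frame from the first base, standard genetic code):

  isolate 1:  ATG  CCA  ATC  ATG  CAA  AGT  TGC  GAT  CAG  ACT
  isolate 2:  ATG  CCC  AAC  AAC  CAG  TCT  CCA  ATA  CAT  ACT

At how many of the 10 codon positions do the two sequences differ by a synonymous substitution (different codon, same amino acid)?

3

Codon 1: ATG Met / ATG Met — identical.
Codon 2: CCA Pro / CCC Pro — synonymous.
Codon 3: ATC Ile / AAC Asn — nonsynonymous.
Codon 4: ATG Met / AAC Asn — nonsynonymous.
Codon 5: CAA Gln / CAG Gln — synonymous.
Codon 6: AGT Ser / TCT Ser — synonymous.
Codon 7: TGC Cys / CCA Pro — nonsynonymous.
Codon 8: GAT Asp / ATA Ile — nonsynonymous.
Codon 9: CAG Gln / CAT His — nonsynonymous.
Codon 10: ACT Thr / ACT Thr — identical.
Synonymous differences: 3.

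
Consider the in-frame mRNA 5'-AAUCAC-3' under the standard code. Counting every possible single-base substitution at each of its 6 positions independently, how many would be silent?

2

Codon 1 (AAU, Asn): 1 synonymous substitution.
Codon 2 (CAC, His): 1 synonymous substitution.
Total: 1 + 1 = 2.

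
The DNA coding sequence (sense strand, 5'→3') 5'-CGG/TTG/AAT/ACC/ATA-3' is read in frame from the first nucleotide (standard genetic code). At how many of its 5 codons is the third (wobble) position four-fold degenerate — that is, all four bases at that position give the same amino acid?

2

Codon 1 CGG (Arg): third position 4-fold.
Codon 2 TTG (Leu): third position 2-fold.
Codon 3 AAT (Asn): third position 2-fold.
Codon 4 ACC (Thr): third position 4-fold.
Codon 5 ATA (Ile): third position 3-fold.
Four-fold degenerate third positions: 2.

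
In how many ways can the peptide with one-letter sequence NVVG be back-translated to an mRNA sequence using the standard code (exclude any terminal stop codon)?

Asn: 2 codons.
Val: 4 codons.
Val: 4 codons.
Gly: 4 codons.
2 × 4 × 4 × 4 = 128.

128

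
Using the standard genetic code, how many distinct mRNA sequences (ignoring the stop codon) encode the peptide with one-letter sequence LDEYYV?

Leu: 6 codons.
Asp: 2 codons.
Glu: 2 codons.
Tyr: 2 codons.
Tyr: 2 codons.
Val: 4 codons.
6 × 2 × 2 × 2 × 2 × 4 = 384.

384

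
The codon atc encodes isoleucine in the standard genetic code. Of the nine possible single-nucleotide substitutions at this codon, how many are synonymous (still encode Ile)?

Position 1: none → 0 synonymous.
Position 2: none → 0 synonymous.
Position 3: ATT, ATA → 2 synonymous.
Total: 0 + 0 + 2 = 2.

2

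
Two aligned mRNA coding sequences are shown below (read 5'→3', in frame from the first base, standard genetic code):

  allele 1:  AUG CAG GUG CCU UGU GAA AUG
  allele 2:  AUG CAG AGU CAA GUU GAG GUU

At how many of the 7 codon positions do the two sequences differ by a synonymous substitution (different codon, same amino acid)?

1

Codon 1: AUG Met / AUG Met — identical.
Codon 2: CAG Gln / CAG Gln — identical.
Codon 3: GUG Val / AGU Ser — nonsynonymous.
Codon 4: CCU Pro / CAA Gln — nonsynonymous.
Codon 5: UGU Cys / GUU Val — nonsynonymous.
Codon 6: GAA Glu / GAG Glu — synonymous.
Codon 7: AUG Met / GUU Val — nonsynonymous.
Synonymous differences: 1.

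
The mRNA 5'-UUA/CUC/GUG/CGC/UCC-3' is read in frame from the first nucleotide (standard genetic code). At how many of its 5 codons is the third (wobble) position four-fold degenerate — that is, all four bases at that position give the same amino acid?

4

Codon 1 UUA (Leu): third position 2-fold.
Codon 2 CUC (Leu): third position 4-fold.
Codon 3 GUG (Val): third position 4-fold.
Codon 4 CGC (Arg): third position 4-fold.
Codon 5 UCC (Ser): third position 4-fold.
Four-fold degenerate third positions: 4.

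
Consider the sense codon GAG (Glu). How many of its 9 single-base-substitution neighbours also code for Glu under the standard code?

1

Position 1: none → 0 synonymous.
Position 2: none → 0 synonymous.
Position 3: GAA → 1 synonymous.
Total: 0 + 0 + 1 = 1.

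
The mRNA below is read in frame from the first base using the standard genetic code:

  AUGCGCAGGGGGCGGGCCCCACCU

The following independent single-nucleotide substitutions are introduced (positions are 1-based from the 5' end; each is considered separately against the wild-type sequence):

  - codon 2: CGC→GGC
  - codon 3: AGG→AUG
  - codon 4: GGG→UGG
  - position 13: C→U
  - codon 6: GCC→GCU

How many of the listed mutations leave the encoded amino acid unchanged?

1

Codon 2: CGC (Arg) → GGC (Gly) — missense.
Codon 3: AGG (Arg) → AUG (Met) — missense.
Codon 4: GGG (Gly) → UGG (Trp) — missense.
Codon 5: CGG (Arg) → UGG (Trp) — missense.
Codon 6: GCC (Ala) → GCU (Ala) — synonymous.
Synonymous: 1 of 5.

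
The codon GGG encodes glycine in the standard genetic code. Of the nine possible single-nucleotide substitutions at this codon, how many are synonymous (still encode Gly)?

Position 1: none → 0 synonymous.
Position 2: none → 0 synonymous.
Position 3: GGU, GGC, GGA → 3 synonymous.
Total: 0 + 0 + 3 = 3.

3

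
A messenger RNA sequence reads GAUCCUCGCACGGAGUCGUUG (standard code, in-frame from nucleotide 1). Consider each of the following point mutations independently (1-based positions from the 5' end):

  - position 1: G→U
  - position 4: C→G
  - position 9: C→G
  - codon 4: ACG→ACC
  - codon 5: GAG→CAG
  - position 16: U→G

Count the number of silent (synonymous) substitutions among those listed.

Codon 1: GAU (Asp) → UAU (Tyr) — missense.
Codon 2: CCU (Pro) → GCU (Ala) — missense.
Codon 3: CGC (Arg) → CGG (Arg) — synonymous.
Codon 4: ACG (Thr) → ACC (Thr) — synonymous.
Codon 5: GAG (Glu) → CAG (Gln) — missense.
Codon 6: UCG (Ser) → GCG (Ala) — missense.
Synonymous: 2 of 6.

2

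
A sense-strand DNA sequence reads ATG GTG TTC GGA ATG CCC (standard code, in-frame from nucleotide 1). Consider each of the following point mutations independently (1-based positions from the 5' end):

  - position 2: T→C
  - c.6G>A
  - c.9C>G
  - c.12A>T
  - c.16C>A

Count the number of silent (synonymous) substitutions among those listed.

Codon 1: ATG (Met) → ACG (Thr) — missense.
Codon 2: GTG (Val) → GTA (Val) — synonymous.
Codon 3: TTC (Phe) → TTG (Leu) — missense.
Codon 4: GGA (Gly) → GGT (Gly) — synonymous.
Codon 6: CCC (Pro) → ACC (Thr) — missense.
Synonymous: 2 of 5.

2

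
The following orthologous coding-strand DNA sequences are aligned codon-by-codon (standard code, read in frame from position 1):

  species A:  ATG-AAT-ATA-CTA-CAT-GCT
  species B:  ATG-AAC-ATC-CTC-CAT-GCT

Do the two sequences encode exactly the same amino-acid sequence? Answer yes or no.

yes

Codon 1: ATG Met / ATG Met — identical.
Codon 2: AAT Asn / AAC Asn — synonymous.
Codon 3: ATA Ile / ATC Ile — synonymous.
Codon 4: CTA Leu / CTC Leu — synonymous.
Codon 5: CAT His / CAT His — identical.
Codon 6: GCT Ala / GCT Ala — identical.
Nonsynonymous differences: 0 → same protein.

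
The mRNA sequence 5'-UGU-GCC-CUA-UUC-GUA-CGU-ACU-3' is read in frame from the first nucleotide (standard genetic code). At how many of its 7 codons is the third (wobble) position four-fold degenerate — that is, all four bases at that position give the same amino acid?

5

Codon 1 UGU (Cys): third position 2-fold.
Codon 2 GCC (Ala): third position 4-fold.
Codon 3 CUA (Leu): third position 4-fold.
Codon 4 UUC (Phe): third position 2-fold.
Codon 5 GUA (Val): third position 4-fold.
Codon 6 CGU (Arg): third position 4-fold.
Codon 7 ACU (Thr): third position 4-fold.
Four-fold degenerate third positions: 5.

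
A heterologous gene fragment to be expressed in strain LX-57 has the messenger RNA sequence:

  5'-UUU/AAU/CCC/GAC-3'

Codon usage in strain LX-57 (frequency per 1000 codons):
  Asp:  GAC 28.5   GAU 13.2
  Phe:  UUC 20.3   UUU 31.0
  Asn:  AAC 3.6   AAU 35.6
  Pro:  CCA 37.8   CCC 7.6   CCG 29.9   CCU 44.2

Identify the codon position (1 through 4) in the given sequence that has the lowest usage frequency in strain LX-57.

3

Codon 1 UUU (Phe): 31.0 per 1000.
Codon 2 AAU (Asn): 35.6 per 1000.
Codon 3 CCC (Pro): 7.6 per 1000.
Codon 4 GAC (Asp): 28.5 per 1000.
Lowest frequency is 7.6 at codon 3.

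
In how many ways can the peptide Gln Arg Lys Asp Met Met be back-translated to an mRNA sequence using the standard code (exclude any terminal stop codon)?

Gln: 2 codons.
Arg: 6 codons.
Lys: 2 codons.
Asp: 2 codons.
Met: 1 codon.
Met: 1 codon.
2 × 6 × 2 × 2 × 1 × 1 = 48.

48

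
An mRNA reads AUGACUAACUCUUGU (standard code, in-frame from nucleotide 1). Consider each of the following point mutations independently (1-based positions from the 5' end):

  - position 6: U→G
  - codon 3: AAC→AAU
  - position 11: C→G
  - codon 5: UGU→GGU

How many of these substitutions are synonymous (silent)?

Codon 2: ACU (Thr) → ACG (Thr) — synonymous.
Codon 3: AAC (Asn) → AAU (Asn) — synonymous.
Codon 4: UCU (Ser) → UGU (Cys) — missense.
Codon 5: UGU (Cys) → GGU (Gly) — missense.
Synonymous: 2 of 4.

2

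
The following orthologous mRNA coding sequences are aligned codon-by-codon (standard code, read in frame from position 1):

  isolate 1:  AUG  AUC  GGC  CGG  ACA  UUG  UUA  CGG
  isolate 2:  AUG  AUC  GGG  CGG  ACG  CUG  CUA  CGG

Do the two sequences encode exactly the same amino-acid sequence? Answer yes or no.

Codon 1: AUG Met / AUG Met — identical.
Codon 2: AUC Ile / AUC Ile — identical.
Codon 3: GGC Gly / GGG Gly — synonymous.
Codon 4: CGG Arg / CGG Arg — identical.
Codon 5: ACA Thr / ACG Thr — synonymous.
Codon 6: UUG Leu / CUG Leu — synonymous.
Codon 7: UUA Leu / CUA Leu — synonymous.
Codon 8: CGG Arg / CGG Arg — identical.
Nonsynonymous differences: 0 → same protein.

yes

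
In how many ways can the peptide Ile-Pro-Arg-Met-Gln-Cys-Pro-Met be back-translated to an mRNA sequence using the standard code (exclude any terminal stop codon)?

1152

Ile: 3 codons.
Pro: 4 codons.
Arg: 6 codons.
Met: 1 codon.
Gln: 2 codons.
Cys: 2 codons.
Pro: 4 codons.
Met: 1 codon.
3 × 4 × 6 × 1 × 2 × 2 × 4 × 1 = 1152.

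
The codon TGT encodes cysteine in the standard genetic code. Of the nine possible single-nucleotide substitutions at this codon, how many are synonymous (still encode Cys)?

Position 1: none → 0 synonymous.
Position 2: none → 0 synonymous.
Position 3: TGC → 1 synonymous.
Total: 0 + 0 + 1 = 1.

1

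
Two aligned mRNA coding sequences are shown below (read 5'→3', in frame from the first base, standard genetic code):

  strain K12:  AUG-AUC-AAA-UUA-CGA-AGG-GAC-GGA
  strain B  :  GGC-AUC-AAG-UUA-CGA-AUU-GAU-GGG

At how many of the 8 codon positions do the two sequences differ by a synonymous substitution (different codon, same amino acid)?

Codon 1: AUG Met / GGC Gly — nonsynonymous.
Codon 2: AUC Ile / AUC Ile — identical.
Codon 3: AAA Lys / AAG Lys — synonymous.
Codon 4: UUA Leu / UUA Leu — identical.
Codon 5: CGA Arg / CGA Arg — identical.
Codon 6: AGG Arg / AUU Ile — nonsynonymous.
Codon 7: GAC Asp / GAU Asp — synonymous.
Codon 8: GGA Gly / GGG Gly — synonymous.
Synonymous differences: 3.

3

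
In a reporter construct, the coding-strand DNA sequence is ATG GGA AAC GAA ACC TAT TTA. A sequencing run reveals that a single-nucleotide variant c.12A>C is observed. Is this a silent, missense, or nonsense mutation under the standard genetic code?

Position 12 falls in codon 4: GAA → Glu.
After the substitution the codon is GAC → Asp.
Glu ≠ Asp, so this is a missense mutation.

missense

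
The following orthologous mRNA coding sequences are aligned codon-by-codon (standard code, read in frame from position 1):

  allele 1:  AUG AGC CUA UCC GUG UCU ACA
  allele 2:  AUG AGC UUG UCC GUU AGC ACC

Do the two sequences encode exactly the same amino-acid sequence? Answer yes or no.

yes

Codon 1: AUG Met / AUG Met — identical.
Codon 2: AGC Ser / AGC Ser — identical.
Codon 3: CUA Leu / UUG Leu — synonymous.
Codon 4: UCC Ser / UCC Ser — identical.
Codon 5: GUG Val / GUU Val — synonymous.
Codon 6: UCU Ser / AGC Ser — synonymous.
Codon 7: ACA Thr / ACC Thr — synonymous.
Nonsynonymous differences: 0 → same protein.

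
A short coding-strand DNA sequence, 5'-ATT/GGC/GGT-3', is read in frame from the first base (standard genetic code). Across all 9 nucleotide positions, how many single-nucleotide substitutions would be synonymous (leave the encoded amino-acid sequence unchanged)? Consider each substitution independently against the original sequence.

8

Codon 1 (ATT, Ile): 2 synonymous substitutions.
Codon 2 (GGC, Gly): 3 synonymous substitutions.
Codon 3 (GGT, Gly): 3 synonymous substitutions.
Total: 2 + 3 + 3 = 8.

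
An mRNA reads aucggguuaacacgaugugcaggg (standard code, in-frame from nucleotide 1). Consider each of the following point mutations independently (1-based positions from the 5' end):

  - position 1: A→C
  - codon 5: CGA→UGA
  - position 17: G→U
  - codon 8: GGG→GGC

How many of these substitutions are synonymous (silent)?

1

Codon 1: AUC (Ile) → CUC (Leu) — missense.
Codon 5: CGA (Arg) → UGA (Stop) — nonsense.
Codon 6: UGU (Cys) → UUU (Phe) — missense.
Codon 8: GGG (Gly) → GGC (Gly) — synonymous.
Synonymous: 1 of 4.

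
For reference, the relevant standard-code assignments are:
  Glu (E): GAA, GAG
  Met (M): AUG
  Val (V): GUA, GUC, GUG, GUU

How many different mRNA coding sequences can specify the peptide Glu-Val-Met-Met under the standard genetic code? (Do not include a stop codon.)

8

Glu: 2 codons.
Val: 4 codons.
Met: 1 codon.
Met: 1 codon.
2 × 4 × 1 × 1 = 8.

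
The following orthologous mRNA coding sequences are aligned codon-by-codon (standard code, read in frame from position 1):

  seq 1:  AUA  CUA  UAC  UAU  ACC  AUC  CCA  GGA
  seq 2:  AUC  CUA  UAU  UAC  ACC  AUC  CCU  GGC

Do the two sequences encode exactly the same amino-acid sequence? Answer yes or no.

Codon 1: AUA Ile / AUC Ile — synonymous.
Codon 2: CUA Leu / CUA Leu — identical.
Codon 3: UAC Tyr / UAU Tyr — synonymous.
Codon 4: UAU Tyr / UAC Tyr — synonymous.
Codon 5: ACC Thr / ACC Thr — identical.
Codon 6: AUC Ile / AUC Ile — identical.
Codon 7: CCA Pro / CCU Pro — synonymous.
Codon 8: GGA Gly / GGC Gly — synonymous.
Nonsynonymous differences: 0 → same protein.

yes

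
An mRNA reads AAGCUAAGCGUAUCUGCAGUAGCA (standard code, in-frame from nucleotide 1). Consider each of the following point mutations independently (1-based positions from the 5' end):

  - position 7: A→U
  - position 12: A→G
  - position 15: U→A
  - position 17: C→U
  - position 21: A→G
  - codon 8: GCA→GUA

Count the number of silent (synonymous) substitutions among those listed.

3

Codon 3: AGC (Ser) → UGC (Cys) — missense.
Codon 4: GUA (Val) → GUG (Val) — synonymous.
Codon 5: UCU (Ser) → UCA (Ser) — synonymous.
Codon 6: GCA (Ala) → GUA (Val) — missense.
Codon 7: GUA (Val) → GUG (Val) — synonymous.
Codon 8: GCA (Ala) → GUA (Val) — missense.
Synonymous: 3 of 6.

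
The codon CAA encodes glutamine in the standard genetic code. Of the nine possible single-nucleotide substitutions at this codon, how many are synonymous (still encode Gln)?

Position 1: none → 0 synonymous.
Position 2: none → 0 synonymous.
Position 3: CAG → 1 synonymous.
Total: 0 + 0 + 1 = 1.

1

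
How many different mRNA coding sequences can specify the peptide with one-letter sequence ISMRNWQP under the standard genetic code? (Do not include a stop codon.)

Ile: 3 codons.
Ser: 6 codons.
Met: 1 codon.
Arg: 6 codons.
Asn: 2 codons.
Trp: 1 codon.
Gln: 2 codons.
Pro: 4 codons.
3 × 6 × 1 × 6 × 2 × 1 × 2 × 4 = 1728.

1728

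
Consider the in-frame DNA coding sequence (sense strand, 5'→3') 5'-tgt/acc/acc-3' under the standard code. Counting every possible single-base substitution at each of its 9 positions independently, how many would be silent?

7

Codon 1 (TGT, Cys): 1 synonymous substitution.
Codon 2 (ACC, Thr): 3 synonymous substitutions.
Codon 3 (ACC, Thr): 3 synonymous substitutions.
Total: 1 + 3 + 3 = 7.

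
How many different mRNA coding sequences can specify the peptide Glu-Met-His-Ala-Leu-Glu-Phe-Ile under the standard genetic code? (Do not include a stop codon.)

Glu: 2 codons.
Met: 1 codon.
His: 2 codons.
Ala: 4 codons.
Leu: 6 codons.
Glu: 2 codons.
Phe: 2 codons.
Ile: 3 codons.
2 × 1 × 2 × 4 × 6 × 2 × 2 × 3 = 1152.

1152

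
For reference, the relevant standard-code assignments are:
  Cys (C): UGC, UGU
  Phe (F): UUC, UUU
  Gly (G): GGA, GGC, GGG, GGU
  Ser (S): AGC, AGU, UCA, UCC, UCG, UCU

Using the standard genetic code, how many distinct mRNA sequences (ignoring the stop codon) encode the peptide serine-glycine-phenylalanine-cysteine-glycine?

384

Ser: 6 codons.
Gly: 4 codons.
Phe: 2 codons.
Cys: 2 codons.
Gly: 4 codons.
6 × 4 × 2 × 2 × 4 = 384.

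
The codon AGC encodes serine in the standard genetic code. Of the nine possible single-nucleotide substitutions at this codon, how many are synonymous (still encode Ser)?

Position 1: none → 0 synonymous.
Position 2: none → 0 synonymous.
Position 3: AGU → 1 synonymous.
Total: 0 + 0 + 1 = 1.

1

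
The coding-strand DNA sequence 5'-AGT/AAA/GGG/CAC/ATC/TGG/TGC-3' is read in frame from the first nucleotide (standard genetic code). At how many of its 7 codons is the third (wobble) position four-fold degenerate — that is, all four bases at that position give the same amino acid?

Codon 1 AGT (Ser): third position 2-fold.
Codon 2 AAA (Lys): third position 2-fold.
Codon 3 GGG (Gly): third position 4-fold.
Codon 4 CAC (His): third position 2-fold.
Codon 5 ATC (Ile): third position 3-fold.
Codon 6 TGG (Trp): third position 1-fold.
Codon 7 TGC (Cys): third position 2-fold.
Four-fold degenerate third positions: 1.

1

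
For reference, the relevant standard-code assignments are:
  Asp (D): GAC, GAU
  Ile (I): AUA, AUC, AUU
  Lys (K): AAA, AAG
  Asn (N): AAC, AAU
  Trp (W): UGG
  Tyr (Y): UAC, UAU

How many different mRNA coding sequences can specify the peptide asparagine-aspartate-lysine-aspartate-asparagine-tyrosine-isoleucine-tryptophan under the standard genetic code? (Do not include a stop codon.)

Asn: 2 codons.
Asp: 2 codons.
Lys: 2 codons.
Asp: 2 codons.
Asn: 2 codons.
Tyr: 2 codons.
Ile: 3 codons.
Trp: 1 codon.
2 × 2 × 2 × 2 × 2 × 2 × 3 × 1 = 192.

192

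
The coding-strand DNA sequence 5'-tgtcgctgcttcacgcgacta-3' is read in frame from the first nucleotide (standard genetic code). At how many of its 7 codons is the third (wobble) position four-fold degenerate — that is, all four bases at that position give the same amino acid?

Codon 1 TGT (Cys): third position 2-fold.
Codon 2 CGC (Arg): third position 4-fold.
Codon 3 TGC (Cys): third position 2-fold.
Codon 4 TTC (Phe): third position 2-fold.
Codon 5 ACG (Thr): third position 4-fold.
Codon 6 CGA (Arg): third position 4-fold.
Codon 7 CTA (Leu): third position 4-fold.
Four-fold degenerate third positions: 4.

4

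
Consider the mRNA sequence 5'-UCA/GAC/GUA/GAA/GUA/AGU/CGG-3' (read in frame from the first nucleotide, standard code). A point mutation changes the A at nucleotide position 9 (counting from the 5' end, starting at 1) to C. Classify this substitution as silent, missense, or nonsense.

silent

Position 9 falls in codon 3: GUA → Val.
After the substitution the codon is GUC → Val.
Both encode Val, so the change is synonymous.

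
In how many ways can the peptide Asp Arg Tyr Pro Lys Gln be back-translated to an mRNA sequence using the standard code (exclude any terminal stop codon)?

Asp: 2 codons.
Arg: 6 codons.
Tyr: 2 codons.
Pro: 4 codons.
Lys: 2 codons.
Gln: 2 codons.
2 × 6 × 2 × 4 × 2 × 2 = 384.

384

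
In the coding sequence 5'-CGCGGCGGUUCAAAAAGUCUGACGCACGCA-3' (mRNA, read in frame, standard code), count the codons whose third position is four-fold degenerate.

7

Codon 1 CGC (Arg): third position 4-fold.
Codon 2 GGC (Gly): third position 4-fold.
Codon 3 GGU (Gly): third position 4-fold.
Codon 4 UCA (Ser): third position 4-fold.
Codon 5 AAA (Lys): third position 2-fold.
Codon 6 AGU (Ser): third position 2-fold.
Codon 7 CUG (Leu): third position 4-fold.
Codon 8 ACG (Thr): third position 4-fold.
Codon 9 CAC (His): third position 2-fold.
Codon 10 GCA (Ala): third position 4-fold.
Four-fold degenerate third positions: 7.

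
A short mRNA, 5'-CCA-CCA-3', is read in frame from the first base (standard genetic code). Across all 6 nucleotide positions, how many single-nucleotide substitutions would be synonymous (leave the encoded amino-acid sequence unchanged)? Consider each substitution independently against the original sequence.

Codon 1 (CCA, Pro): 3 synonymous substitutions.
Codon 2 (CCA, Pro): 3 synonymous substitutions.
Total: 3 + 3 = 6.

6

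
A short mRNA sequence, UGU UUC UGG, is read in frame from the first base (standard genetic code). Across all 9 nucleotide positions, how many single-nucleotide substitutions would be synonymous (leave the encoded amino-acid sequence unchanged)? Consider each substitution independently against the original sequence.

Codon 1 (UGU, Cys): 1 synonymous substitution.
Codon 2 (UUC, Phe): 1 synonymous substitution.
Codon 3 (UGG, Trp): 0 synonymous substitutions.
Total: 1 + 1 + 0 = 2.

2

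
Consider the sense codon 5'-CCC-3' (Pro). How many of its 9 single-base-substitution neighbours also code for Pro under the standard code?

Position 1: none → 0 synonymous.
Position 2: none → 0 synonymous.
Position 3: CCT, CCA, CCG → 3 synonymous.
Total: 0 + 0 + 3 = 3.

3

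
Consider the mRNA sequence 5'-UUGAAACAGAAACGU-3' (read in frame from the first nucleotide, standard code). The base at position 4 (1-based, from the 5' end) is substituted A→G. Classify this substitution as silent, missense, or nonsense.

Position 4 falls in codon 2: AAA → Lys.
After the substitution the codon is GAA → Glu.
Lys ≠ Glu, so this is a missense mutation.

missense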